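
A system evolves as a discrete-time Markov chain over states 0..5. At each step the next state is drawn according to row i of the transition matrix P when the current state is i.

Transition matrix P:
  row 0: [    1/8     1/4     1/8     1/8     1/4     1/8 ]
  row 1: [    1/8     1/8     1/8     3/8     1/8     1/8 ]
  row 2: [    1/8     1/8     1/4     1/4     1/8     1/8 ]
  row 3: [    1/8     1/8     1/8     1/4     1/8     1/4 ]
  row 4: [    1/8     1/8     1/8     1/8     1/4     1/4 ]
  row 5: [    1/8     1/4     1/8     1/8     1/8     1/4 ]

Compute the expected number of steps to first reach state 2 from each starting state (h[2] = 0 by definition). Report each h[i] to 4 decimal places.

First-step conditioning: h[2] = 0; for i ≠ 2, h[i] = 1 + Σ_k P[i][k]·h[k].
  h[0] = 1 + 1/8·h[0] + 1/4·h[1] + 1/8·h[3] + 1/4·h[4] + 1/8·h[5]
  h[1] = 1 + 1/8·h[0] + 1/8·h[1] + 3/8·h[3] + 1/8·h[4] + 1/8·h[5]
  h[3] = 1 + 1/8·h[0] + 1/8·h[1] + 1/4·h[3] + 1/8·h[4] + 1/4·h[5]
  h[4] = 1 + 1/8·h[0] + 1/8·h[1] + 1/8·h[3] + 1/4·h[4] + 1/4·h[5]
  h[5] = 1 + 1/8·h[0] + 1/4·h[1] + 1/8·h[3] + 1/8·h[4] + 1/4·h[5]
Solving the 5×5 linear system over states ≠ 2 gives exactly h = [8, 8, 0, 8, 8, 8] (h[2] = 0 is the target).

h = [8.0000, 8.0000, 0.0000, 8.0000, 8.0000, 8.0000]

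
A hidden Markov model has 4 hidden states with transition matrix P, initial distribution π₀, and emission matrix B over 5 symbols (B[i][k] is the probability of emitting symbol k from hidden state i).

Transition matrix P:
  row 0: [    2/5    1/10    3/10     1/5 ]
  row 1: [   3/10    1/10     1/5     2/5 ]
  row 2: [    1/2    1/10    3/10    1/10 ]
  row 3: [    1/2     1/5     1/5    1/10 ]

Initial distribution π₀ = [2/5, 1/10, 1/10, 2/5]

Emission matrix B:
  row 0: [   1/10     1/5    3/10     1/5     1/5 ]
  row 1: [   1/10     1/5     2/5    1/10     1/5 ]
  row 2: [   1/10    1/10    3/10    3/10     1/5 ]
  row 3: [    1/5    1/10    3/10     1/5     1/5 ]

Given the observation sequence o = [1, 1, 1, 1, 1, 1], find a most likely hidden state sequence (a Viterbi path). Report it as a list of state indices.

t=0: δ = [8.000e-02, 2.000e-02, 1.000e-02, 4.000e-02]  (obs o_0=1)
t=1: δ = [6.400e-03, 1.600e-03, 2.400e-03, 1.600e-03]  ψ = [0, 0, 0, 0]  (obs o_1=1)
t=2: δ = [5.120e-04, 1.280e-04, 1.920e-04, 1.280e-04]  ψ = [0, 0, 0, 0]  (obs o_2=1)
t=3: δ = [4.096e-05, 1.024e-05, 1.536e-05, 1.024e-05]  ψ = [0, 0, 0, 0]  (obs o_3=1)
t=4: δ = [3.277e-06, 8.192e-07, 1.229e-06, 8.192e-07]  ψ = [0, 0, 0, 0]  (obs o_4=1)
t=5: δ = [2.621e-07, 6.554e-08, 9.830e-08, 6.554e-08]  ψ = [0, 0, 0, 0]  (obs o_5=1)
backtrack: best end state = 0; path = [0, 0, 0, 0, 0, 0]

path = [0, 0, 0, 0, 0, 0]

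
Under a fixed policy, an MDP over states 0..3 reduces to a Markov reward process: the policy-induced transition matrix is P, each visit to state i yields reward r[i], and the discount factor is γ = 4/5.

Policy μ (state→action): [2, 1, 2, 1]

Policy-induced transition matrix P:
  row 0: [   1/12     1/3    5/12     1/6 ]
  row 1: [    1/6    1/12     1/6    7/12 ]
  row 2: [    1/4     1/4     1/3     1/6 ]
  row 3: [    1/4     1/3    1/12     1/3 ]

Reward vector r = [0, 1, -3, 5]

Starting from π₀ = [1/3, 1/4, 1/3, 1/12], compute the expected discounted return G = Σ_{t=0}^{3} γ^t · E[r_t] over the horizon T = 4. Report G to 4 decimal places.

t=0: π = [0.3333, 0.2500, 0.3333, 0.0833], E[r] = -0.3333, γ^t·E[r] = -0.333333, running G = -0.333333
t=1: π = [0.1736, 0.2431, 0.2986, 0.2847], E[r] = 0.7708, γ^t·E[r] = 0.616667, running G = 0.283333
t=2: π = [0.2008, 0.2477, 0.2361, 0.3154], E[r] = 1.1163, γ^t·E[r] = 0.714444, running G = 0.997778
t=3: π = [0.1959, 0.2517, 0.2299, 0.3224], E[r] = 1.1741, γ^t·E[r] = 0.601136, running G = 1.598914

G = 1.5989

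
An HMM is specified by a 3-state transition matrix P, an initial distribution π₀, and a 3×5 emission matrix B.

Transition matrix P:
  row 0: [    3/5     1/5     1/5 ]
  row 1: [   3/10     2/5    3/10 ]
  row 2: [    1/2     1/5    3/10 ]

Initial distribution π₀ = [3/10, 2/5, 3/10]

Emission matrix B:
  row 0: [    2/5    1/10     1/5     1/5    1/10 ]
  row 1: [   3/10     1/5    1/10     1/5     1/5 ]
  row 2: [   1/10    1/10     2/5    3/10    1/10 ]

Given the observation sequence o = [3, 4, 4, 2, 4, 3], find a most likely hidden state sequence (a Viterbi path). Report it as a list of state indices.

t=0: δ = [6.000e-02, 8.000e-02, 9.000e-02]  (obs o_0=3)
t=1: δ = [4.500e-03, 6.400e-03, 2.700e-03]  ψ = [2, 1, 2]  (obs o_1=4)
t=2: δ = [2.700e-04, 5.120e-04, 1.920e-04]  ψ = [0, 1, 1]  (obs o_2=4)
t=3: δ = [3.240e-05, 2.048e-05, 6.144e-05]  ψ = [0, 1, 1]  (obs o_3=2)
t=4: δ = [3.072e-06, 2.458e-06, 1.843e-06]  ψ = [2, 2, 2]  (obs o_4=4)
t=5: δ = [3.686e-07, 1.966e-07, 2.212e-07]  ψ = [0, 1, 1]  (obs o_5=3)
backtrack: best end state = 0; path = [1, 1, 1, 2, 0, 0]

path = [1, 1, 1, 2, 0, 0]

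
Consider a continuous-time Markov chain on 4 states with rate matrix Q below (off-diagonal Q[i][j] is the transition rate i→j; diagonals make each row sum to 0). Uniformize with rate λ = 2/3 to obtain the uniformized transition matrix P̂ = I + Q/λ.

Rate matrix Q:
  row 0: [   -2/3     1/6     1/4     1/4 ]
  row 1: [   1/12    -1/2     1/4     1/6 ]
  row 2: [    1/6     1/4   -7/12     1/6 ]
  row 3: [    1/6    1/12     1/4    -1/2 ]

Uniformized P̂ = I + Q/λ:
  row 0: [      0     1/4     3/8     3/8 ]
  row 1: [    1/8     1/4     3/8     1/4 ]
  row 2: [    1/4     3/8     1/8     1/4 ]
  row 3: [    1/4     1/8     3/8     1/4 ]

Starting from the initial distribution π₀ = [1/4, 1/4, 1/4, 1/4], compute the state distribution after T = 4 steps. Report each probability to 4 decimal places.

t=0: π = [0.2500, 0.2500, 0.2500, 0.2500]
t=1: π = [0.1563, 0.2500, 0.3125, 0.2813]
t=2: π = [0.1797, 0.2539, 0.2969, 0.2695]
t=3: π = [0.1733, 0.2534, 0.3008, 0.2725]
t=4: π = [0.1750, 0.2535, 0.2998, 0.2717]

π = [0.1750, 0.2535, 0.2998, 0.2717]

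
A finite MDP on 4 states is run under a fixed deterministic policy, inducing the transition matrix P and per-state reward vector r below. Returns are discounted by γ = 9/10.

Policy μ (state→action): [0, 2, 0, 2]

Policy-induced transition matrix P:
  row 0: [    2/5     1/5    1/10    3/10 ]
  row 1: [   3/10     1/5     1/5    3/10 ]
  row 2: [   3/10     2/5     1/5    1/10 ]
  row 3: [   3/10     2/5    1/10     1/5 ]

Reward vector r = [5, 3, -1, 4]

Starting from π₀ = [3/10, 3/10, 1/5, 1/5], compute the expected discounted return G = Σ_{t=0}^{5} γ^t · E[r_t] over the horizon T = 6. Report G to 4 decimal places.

t=0: π = [0.3000, 0.3000, 0.2000, 0.2000], E[r] = 3.0000, γ^t·E[r] = 3.000000, running G = 3.000000
t=1: π = [0.3300, 0.2800, 0.1500, 0.2400], E[r] = 3.3000, γ^t·E[r] = 2.970000, running G = 5.970000
t=2: π = [0.3330, 0.2780, 0.1430, 0.2460], E[r] = 3.3400, γ^t·E[r] = 2.705400, running G = 8.675400
t=3: π = [0.3333, 0.2778, 0.1421, 0.2468], E[r] = 3.3450, γ^t·E[r] = 2.438505, running G = 11.113905
t=4: π = [0.3333, 0.2778, 0.1420, 0.2469], E[r] = 3.3456, γ^t·E[r] = 2.195048, running G = 13.308953
t=5: π = [0.3333, 0.2778, 0.1420, 0.2469], E[r] = 3.3457, γ^t·E[r] = 1.975585, running G = 15.284538

G = 15.2845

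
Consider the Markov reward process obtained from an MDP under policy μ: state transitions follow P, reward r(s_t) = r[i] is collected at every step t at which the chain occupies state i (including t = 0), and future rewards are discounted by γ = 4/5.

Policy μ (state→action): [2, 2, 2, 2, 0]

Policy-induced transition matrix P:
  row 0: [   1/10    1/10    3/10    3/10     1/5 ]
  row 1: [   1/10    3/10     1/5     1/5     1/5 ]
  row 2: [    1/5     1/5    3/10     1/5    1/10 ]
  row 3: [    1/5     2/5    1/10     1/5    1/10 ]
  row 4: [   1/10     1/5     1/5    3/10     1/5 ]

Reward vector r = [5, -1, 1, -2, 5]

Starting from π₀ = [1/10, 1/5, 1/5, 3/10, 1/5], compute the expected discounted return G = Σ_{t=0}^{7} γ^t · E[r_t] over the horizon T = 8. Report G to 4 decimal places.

t=0: π = [0.1000, 0.2000, 0.2000, 0.3000, 0.2000], E[r] = 0.9000, γ^t·E[r] = 0.900000, running G = 0.900000
t=1: π = [0.1500, 0.2700, 0.2000, 0.2300, 0.1500], E[r] = 0.9700, γ^t·E[r] = 0.776000, running G = 1.676000
t=2: π = [0.1430, 0.2580, 0.2120, 0.2300, 0.1570], E[r] = 0.9940, γ^t·E[r] = 0.636160, running G = 2.312160
t=3: π = [0.1442, 0.2575, 0.2125, 0.2300, 0.1558], E[r] = 0.9950, γ^t·E[r] = 0.509440, running G = 2.821600
t=4: π = [0.1443, 0.2573, 0.2127, 0.2300, 0.1558], E[r] = 0.9953, γ^t·E[r] = 0.407691, running G = 3.229291
t=5: π = [0.1443, 0.2573, 0.2127, 0.2300, 0.1557], E[r] = 0.9954, γ^t·E[r] = 0.326167, running G = 3.555459
t=6: π = [0.1443, 0.2573, 0.2127, 0.2300, 0.1557], E[r] = 0.9954, γ^t·E[r] = 0.260936, running G = 3.816395
t=7: π = [0.1443, 0.2573, 0.2127, 0.2300, 0.1557], E[r] = 0.9954, γ^t·E[r] = 0.208749, running G = 4.025144

G = 4.0251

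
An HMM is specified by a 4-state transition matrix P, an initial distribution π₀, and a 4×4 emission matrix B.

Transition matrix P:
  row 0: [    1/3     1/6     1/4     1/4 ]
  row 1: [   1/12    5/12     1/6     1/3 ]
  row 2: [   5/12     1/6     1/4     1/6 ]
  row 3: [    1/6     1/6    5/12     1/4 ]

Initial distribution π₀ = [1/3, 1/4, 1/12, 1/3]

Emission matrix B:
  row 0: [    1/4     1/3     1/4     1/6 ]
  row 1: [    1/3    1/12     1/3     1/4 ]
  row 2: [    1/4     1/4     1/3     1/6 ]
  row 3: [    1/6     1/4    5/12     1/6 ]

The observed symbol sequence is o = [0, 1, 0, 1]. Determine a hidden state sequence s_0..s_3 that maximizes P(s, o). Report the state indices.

t=0: δ = [8.333e-02, 8.333e-02, 2.083e-02, 5.556e-02]  (obs o_0=0)
t=1: δ = [9.259e-03, 2.894e-03, 5.787e-03, 6.944e-03]  ψ = [0, 1, 3, 1]  (obs o_1=1)
t=2: δ = [7.716e-04, 5.144e-04, 7.234e-04, 3.858e-04]  ψ = [0, 0, 3, 0]  (obs o_2=0)
t=3: δ = [1.005e-04, 1.786e-05, 4.823e-05, 4.823e-05]  ψ = [2, 1, 0, 0]  (obs o_3=1)
backtrack: best end state = 0; path = [1, 3, 2, 0]

path = [1, 3, 2, 0]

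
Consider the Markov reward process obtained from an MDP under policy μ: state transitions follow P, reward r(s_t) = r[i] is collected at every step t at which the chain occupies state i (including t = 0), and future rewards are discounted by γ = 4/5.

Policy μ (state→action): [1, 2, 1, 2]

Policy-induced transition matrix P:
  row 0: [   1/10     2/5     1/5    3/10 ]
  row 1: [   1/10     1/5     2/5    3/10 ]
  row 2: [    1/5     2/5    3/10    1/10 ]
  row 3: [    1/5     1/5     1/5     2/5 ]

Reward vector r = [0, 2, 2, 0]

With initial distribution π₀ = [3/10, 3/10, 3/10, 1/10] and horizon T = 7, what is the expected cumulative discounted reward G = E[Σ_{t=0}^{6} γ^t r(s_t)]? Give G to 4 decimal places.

t=0: π = [0.3000, 0.3000, 0.3000, 0.1000], E[r] = 1.2000, γ^t·E[r] = 1.200000, running G = 1.200000
t=1: π = [0.1400, 0.3200, 0.2900, 0.2500], E[r] = 1.2200, γ^t·E[r] = 0.976000, running G = 2.176000
t=2: π = [0.1540, 0.2860, 0.2930, 0.2670], E[r] = 1.1580, γ^t·E[r] = 0.741120, running G = 2.917120
t=3: π = [0.1560, 0.2894, 0.2865, 0.2681], E[r] = 1.1518, γ^t·E[r] = 0.589722, running G = 3.506842
t=4: π = [0.1555, 0.2885, 0.2865, 0.2695], E[r] = 1.1501, γ^t·E[r] = 0.471065, running G = 3.977906
t=5: π = [0.1556, 0.2884, 0.2864, 0.2696], E[r] = 1.1495, γ^t·E[r] = 0.376669, running G = 4.354575
t=6: π = [0.1556, 0.2884, 0.2863, 0.2697], E[r] = 1.1494, γ^t·E[r] = 0.301312, running G = 4.655887

G = 4.6559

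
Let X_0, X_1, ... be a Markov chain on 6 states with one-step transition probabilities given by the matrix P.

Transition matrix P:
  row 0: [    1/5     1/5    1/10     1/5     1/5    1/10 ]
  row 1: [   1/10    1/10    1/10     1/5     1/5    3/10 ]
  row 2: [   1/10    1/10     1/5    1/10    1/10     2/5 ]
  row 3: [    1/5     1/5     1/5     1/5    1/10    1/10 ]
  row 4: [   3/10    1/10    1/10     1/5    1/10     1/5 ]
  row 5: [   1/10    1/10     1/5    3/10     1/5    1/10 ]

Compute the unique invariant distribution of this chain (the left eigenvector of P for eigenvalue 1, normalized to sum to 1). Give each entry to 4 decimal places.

π = [0.1669, 0.1370, 0.1547, 0.2034, 0.1493, 0.1887]

Balance equations π_j = Σ_i π_i·P[i][j]:
  π_0 = 1/5·π_0 + 1/10·π_1 + 1/10·π_2 + 1/5·π_3 + 3/10·π_4 + 1/10·π_5
  π_1 = 1/5·π_0 + 1/10·π_1 + 1/10·π_2 + 1/5·π_3 + 1/10·π_4 + 1/10·π_5
  π_2 = 1/10·π_0 + 1/10·π_1 + 1/5·π_2 + 1/5·π_3 + 1/10·π_4 + 1/5·π_5
  π_3 = 1/5·π_0 + 1/5·π_1 + 1/10·π_2 + 1/5·π_3 + 1/5·π_4 + 3/10·π_5
  π_4 = 1/5·π_0 + 1/5·π_1 + 1/10·π_2 + 1/10·π_3 + 1/10·π_4 + 1/5·π_5
  normalize: π_0 + π_1 + π_2 + π_3 + π_4 + π_5 = 1
Solving the linear system gives exactly π = [4528/27133, 3718/27133, 4197/27133, 5519/27133, 4050/27133, 5121/27133].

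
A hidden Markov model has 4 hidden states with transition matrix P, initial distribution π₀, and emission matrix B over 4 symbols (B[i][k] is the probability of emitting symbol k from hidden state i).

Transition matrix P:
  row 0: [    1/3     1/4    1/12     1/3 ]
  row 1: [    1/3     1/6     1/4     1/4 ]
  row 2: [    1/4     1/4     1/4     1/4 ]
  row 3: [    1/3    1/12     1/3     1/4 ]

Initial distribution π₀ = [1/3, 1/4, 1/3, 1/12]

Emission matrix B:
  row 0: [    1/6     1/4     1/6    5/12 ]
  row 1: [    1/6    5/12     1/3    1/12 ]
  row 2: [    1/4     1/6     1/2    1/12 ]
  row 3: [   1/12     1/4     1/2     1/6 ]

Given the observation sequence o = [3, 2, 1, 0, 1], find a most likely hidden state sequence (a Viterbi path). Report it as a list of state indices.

path = [0, 3, 3, 2, 1]

t=0: δ = [1.389e-01, 2.083e-02, 2.778e-02, 1.389e-02]  (obs o_0=3)
t=1: δ = [7.716e-03, 1.157e-02, 5.787e-03, 2.315e-02]  ψ = [0, 0, 0, 0]  (obs o_1=2)
t=2: δ = [1.929e-03, 8.038e-04, 1.286e-03, 1.447e-03]  ψ = [3, 0, 3, 3]  (obs o_2=1)
t=3: δ = [1.072e-04, 8.038e-05, 1.206e-04, 5.358e-05]  ψ = [0, 0, 3, 0]  (obs o_3=0)
t=4: δ = [8.931e-06, 1.256e-05, 5.023e-06, 8.931e-06]  ψ = [0, 2, 2, 0]  (obs o_4=1)
backtrack: best end state = 1; path = [0, 3, 3, 2, 1]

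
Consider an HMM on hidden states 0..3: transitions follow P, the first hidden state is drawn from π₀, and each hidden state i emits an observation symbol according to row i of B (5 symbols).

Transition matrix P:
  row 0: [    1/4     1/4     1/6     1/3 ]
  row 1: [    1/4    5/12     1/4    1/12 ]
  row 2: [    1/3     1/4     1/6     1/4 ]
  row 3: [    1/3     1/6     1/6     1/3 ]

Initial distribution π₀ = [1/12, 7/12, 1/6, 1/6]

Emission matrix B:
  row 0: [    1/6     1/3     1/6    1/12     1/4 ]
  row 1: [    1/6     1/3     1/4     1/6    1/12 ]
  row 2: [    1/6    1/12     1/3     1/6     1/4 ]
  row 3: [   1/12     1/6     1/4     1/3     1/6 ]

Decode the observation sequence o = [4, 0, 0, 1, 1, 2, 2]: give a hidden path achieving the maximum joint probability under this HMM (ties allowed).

t=0: δ = [2.083e-02, 4.861e-02, 4.167e-02, 2.778e-02]  (obs o_0=4)
t=1: δ = [2.315e-03, 3.376e-03, 2.025e-03, 8.681e-04]  ψ = [2, 1, 1, 2]  (obs o_1=0)
t=2: δ = [1.407e-04, 2.344e-04, 1.407e-04, 6.430e-05]  ψ = [1, 1, 1, 0]  (obs o_2=0)
t=3: δ = [1.954e-05, 3.256e-05, 4.884e-06, 7.814e-06]  ψ = [1, 1, 1, 0]  (obs o_3=1)
t=4: δ = [2.713e-06, 4.522e-06, 6.783e-07, 1.085e-06]  ψ = [1, 1, 1, 0]  (obs o_4=1)
t=5: δ = [1.884e-07, 4.711e-07, 3.768e-07, 2.261e-07]  ψ = [1, 1, 1, 0]  (obs o_5=2)
t=6: δ = [2.094e-08, 4.907e-08, 3.925e-08, 2.355e-08]  ψ = [2, 1, 1, 2]  (obs o_6=2)
backtrack: best end state = 1; path = [1, 1, 1, 1, 1, 1, 1]

path = [1, 1, 1, 1, 1, 1, 1]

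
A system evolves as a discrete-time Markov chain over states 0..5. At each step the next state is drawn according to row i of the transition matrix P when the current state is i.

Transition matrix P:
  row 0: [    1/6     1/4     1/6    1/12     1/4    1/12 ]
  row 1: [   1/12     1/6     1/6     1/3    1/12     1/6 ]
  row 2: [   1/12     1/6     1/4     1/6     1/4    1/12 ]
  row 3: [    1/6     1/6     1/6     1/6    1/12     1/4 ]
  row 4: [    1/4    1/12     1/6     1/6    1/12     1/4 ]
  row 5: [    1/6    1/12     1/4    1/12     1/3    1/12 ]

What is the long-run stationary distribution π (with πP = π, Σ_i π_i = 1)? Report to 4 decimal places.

π = [0.1527, 0.1516, 0.1958, 0.1664, 0.1798, 0.1537]

Balance equations π_j = Σ_i π_i·P[i][j]:
  π_0 = 1/6·π_0 + 1/12·π_1 + 1/12·π_2 + 1/6·π_3 + 1/4·π_4 + 1/6·π_5
  π_1 = 1/4·π_0 + 1/6·π_1 + 1/6·π_2 + 1/6·π_3 + 1/12·π_4 + 1/12·π_5
  π_2 = 1/6·π_0 + 1/6·π_1 + 1/4·π_2 + 1/6·π_3 + 1/6·π_4 + 1/4·π_5
  π_3 = 1/12·π_0 + 1/3·π_1 + 1/6·π_2 + 1/6·π_3 + 1/6·π_4 + 1/12·π_5
  π_4 = 1/4·π_0 + 1/12·π_1 + 1/4·π_2 + 1/12·π_3 + 1/12·π_4 + 1/3·π_5
  normalize: π_0 + π_1 + π_2 + π_3 + π_4 + π_5 = 1
Solving the linear system gives exactly π = [40667/266313, 40373/266313, 52141/266313, 44315/266313, 15964/88771, 40925/266313].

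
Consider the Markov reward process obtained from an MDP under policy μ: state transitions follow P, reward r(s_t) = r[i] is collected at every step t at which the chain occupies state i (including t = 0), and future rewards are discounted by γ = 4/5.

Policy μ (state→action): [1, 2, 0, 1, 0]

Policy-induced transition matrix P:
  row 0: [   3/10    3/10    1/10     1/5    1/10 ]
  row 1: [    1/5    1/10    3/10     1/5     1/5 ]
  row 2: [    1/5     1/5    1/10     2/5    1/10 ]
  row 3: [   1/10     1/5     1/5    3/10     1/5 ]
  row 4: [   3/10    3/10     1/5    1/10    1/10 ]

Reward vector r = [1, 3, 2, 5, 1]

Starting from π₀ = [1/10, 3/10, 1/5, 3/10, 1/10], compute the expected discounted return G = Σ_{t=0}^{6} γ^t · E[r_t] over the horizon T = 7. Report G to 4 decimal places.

t=0: π = [0.1000, 0.3000, 0.2000, 0.3000, 0.1000], E[r] = 3.0000, γ^t·E[r] = 3.000000, running G = 3.000000
t=1: π = [0.1900, 0.1900, 0.2000, 0.2600, 0.1600], E[r] = 2.6200, γ^t·E[r] = 2.096000, running G = 5.096000
t=2: π = [0.2090, 0.2160, 0.1800, 0.2500, 0.1450], E[r] = 2.6120, γ^t·E[r] = 1.671680, running G = 6.767680
t=3: π = [0.2104, 0.2138, 0.1827, 0.2465, 0.1466], E[r] = 2.5963, γ^t·E[r] = 1.329306, running G = 8.096986
t=4: π = [0.2111, 0.2143, 0.1821, 0.2465, 0.1460], E[r] = 2.5968, γ^t·E[r] = 1.063662, running G = 9.160647
t=5: π = [0.2111, 0.2143, 0.1821, 0.2465, 0.1461], E[r] = 2.5965, γ^t·E[r] = 0.850830, running G = 10.011477
t=6: π = [0.2111, 0.2143, 0.1821, 0.2465, 0.1461], E[r] = 2.5965, γ^t·E[r] = 0.680665, running G = 10.692142

G = 10.6921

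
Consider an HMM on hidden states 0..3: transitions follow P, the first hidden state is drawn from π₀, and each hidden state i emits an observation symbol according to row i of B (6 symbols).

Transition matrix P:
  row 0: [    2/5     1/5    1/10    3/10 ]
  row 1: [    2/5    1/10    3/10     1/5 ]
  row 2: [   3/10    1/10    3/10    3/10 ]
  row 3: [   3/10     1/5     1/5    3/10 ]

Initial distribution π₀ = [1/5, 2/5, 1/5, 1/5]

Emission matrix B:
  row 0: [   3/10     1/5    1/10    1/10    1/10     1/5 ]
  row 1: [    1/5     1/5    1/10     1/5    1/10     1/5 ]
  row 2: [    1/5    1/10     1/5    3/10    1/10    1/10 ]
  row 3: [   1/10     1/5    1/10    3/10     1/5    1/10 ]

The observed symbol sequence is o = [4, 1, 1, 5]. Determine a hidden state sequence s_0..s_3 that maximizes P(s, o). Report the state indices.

path = [1, 0, 0, 0]

t=0: δ = [2.000e-02, 4.000e-02, 2.000e-02, 4.000e-02]  (obs o_0=4)
t=1: δ = [3.200e-03, 1.600e-03, 1.200e-03, 2.400e-03]  ψ = [1, 3, 1, 3]  (obs o_1=1)
t=2: δ = [2.560e-04, 1.280e-04, 4.800e-05, 1.920e-04]  ψ = [0, 0, 1, 0]  (obs o_2=1)
t=3: δ = [2.048e-05, 1.024e-05, 3.840e-06, 7.680e-06]  ψ = [0, 0, 1, 0]  (obs o_3=5)
backtrack: best end state = 0; path = [1, 0, 0, 0]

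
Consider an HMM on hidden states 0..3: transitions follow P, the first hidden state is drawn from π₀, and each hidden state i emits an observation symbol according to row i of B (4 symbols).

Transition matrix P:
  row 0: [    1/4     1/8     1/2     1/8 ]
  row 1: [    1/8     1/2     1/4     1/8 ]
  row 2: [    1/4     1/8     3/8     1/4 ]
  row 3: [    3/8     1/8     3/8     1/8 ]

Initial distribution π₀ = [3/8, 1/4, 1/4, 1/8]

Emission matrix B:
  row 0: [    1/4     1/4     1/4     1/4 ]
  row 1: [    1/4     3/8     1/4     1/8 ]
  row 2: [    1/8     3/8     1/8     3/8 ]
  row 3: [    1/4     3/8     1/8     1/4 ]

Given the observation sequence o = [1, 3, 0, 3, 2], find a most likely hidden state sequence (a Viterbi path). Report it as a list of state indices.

t=0: δ = [9.375e-02, 9.375e-02, 9.375e-02, 4.688e-02]  (obs o_0=1)
t=1: δ = [5.859e-03, 5.859e-03, 1.758e-02, 5.859e-03]  ψ = [0, 1, 0, 2]  (obs o_1=3)
t=2: δ = [1.099e-03, 7.324e-04, 8.240e-04, 1.099e-03]  ψ = [2, 1, 2, 2]  (obs o_2=0)
t=3: δ = [1.030e-04, 4.578e-05, 2.060e-04, 5.150e-05]  ψ = [3, 1, 0, 2]  (obs o_3=3)
t=4: δ = [1.287e-05, 6.437e-06, 9.656e-06, 6.437e-06]  ψ = [2, 2, 2, 2]  (obs o_4=2)
backtrack: best end state = 0; path = [0, 2, 0, 2, 0]

path = [0, 2, 0, 2, 0]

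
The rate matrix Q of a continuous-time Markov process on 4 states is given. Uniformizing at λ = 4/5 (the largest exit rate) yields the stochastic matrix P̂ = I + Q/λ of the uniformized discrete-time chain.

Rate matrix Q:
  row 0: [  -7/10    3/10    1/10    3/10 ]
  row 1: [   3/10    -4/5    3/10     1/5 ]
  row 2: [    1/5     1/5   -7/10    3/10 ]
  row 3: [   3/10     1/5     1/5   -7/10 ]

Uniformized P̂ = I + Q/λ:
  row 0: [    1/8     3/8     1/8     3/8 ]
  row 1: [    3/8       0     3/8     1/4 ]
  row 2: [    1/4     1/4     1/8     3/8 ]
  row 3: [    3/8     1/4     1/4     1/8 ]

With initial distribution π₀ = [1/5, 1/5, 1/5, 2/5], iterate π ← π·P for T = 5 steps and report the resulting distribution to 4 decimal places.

t=0: π = [0.2000, 0.2000, 0.2000, 0.4000]
t=1: π = [0.3000, 0.2250, 0.2250, 0.2500]
t=2: π = [0.2719, 0.2313, 0.2125, 0.2844]
t=3: π = [0.2805, 0.2262, 0.2184, 0.2750]
t=4: π = [0.2776, 0.2285, 0.2159, 0.2780]
t=5: π = [0.2786, 0.2276, 0.2169, 0.2769]

π = [0.2786, 0.2276, 0.2169, 0.2769]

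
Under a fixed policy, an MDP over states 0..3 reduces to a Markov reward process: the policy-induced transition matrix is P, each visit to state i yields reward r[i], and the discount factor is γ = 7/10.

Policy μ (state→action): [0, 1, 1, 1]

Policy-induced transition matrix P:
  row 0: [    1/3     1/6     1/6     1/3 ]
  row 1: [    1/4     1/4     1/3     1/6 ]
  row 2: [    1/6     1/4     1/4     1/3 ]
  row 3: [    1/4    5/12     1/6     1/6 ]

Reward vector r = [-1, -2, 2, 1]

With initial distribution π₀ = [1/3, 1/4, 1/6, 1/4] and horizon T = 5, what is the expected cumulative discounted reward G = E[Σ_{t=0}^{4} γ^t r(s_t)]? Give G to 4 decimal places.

t=0: π = [0.3333, 0.2500, 0.1667, 0.2500], E[r] = -0.2500, γ^t·E[r] = -0.250000, running G = -0.250000
t=1: π = [0.2639, 0.2639, 0.2222, 0.2500], E[r] = -0.0972, γ^t·E[r] = -0.068056, running G = -0.318056
t=2: π = [0.2535, 0.2697, 0.2292, 0.2477], E[r] = -0.0868, γ^t·E[r] = -0.042535, running G = -0.360590
t=3: π = [0.2520, 0.2702, 0.2307, 0.2471], E[r] = -0.0838, γ^t·E[r] = -0.028749, running G = -0.389339
t=4: π = [0.2518, 0.2702, 0.2309, 0.2471], E[r] = -0.0832, γ^t·E[r] = -0.019972, running G = -0.409311

G = -0.4093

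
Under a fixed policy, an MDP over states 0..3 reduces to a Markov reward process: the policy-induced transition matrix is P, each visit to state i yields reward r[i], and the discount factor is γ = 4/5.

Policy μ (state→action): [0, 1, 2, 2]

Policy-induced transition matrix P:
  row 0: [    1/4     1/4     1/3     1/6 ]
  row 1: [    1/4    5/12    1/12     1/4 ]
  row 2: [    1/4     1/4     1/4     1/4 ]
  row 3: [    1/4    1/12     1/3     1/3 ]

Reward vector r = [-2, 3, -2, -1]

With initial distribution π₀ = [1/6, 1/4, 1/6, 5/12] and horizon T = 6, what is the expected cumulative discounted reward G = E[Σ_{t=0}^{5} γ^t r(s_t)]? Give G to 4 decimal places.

G = -1.8020

t=0: π = [0.1667, 0.2500, 0.1667, 0.4167], E[r] = -0.3333, γ^t·E[r] = -0.333333, running G = -0.333333
t=1: π = [0.2500, 0.2222, 0.2569, 0.2708], E[r] = -0.6181, γ^t·E[r] = -0.494444, running G = -0.827778
t=2: π = [0.2500, 0.2419, 0.2564, 0.2517], E[r] = -0.5388, γ^t·E[r] = -0.344815, running G = -1.172593
t=3: π = [0.2500, 0.2484, 0.2515, 0.2501], E[r] = -0.5081, γ^t·E[r] = -0.260123, running G = -1.432716
t=4: π = [0.2500, 0.2497, 0.2503, 0.2500], E[r] = -0.5015, γ^t·E[r] = -0.205404, running G = -1.638120
t=5: π = [0.2500, 0.2499, 0.2501, 0.2500], E[r] = -0.5003, γ^t·E[r] = -0.163924, running G = -1.802044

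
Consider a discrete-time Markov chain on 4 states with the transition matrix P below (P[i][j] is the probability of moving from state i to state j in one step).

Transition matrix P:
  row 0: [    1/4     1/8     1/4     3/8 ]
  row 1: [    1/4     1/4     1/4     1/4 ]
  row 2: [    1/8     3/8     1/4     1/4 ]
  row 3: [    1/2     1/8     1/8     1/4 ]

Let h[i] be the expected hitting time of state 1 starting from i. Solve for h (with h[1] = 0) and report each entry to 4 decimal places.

First-step conditioning: h[1] = 0; for i ≠ 1, h[i] = 1 + Σ_k P[i][k]·h[k].
  h[0] = 1 + 1/4·h[0] + 1/4·h[2] + 3/8·h[3]
  h[2] = 1 + 1/8·h[0] + 1/4·h[2] + 1/4·h[3]
  h[3] = 1 + 1/2·h[0] + 1/8·h[2] + 1/4·h[3]
Solving the 3×3 linear system over states ≠ 1 gives exactly h = [568/101, 0, 424/101, 584/101] (h[1] = 0 is the target).

h = [5.6238, 0.0000, 4.1980, 5.7822]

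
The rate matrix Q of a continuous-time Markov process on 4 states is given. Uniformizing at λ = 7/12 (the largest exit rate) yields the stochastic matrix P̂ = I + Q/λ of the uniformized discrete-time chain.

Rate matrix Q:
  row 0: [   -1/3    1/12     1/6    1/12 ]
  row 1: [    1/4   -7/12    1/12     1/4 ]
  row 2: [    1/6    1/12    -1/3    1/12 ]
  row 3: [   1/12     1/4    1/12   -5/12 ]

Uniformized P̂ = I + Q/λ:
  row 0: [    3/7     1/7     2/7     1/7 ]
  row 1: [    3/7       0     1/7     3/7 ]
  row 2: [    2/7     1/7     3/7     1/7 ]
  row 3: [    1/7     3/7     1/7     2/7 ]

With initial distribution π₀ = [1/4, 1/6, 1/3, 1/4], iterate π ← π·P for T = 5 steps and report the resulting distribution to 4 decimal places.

π = [0.3257, 0.1819, 0.2651, 0.2273]

t=0: π = [0.2500, 0.1667, 0.3333, 0.2500]
t=1: π = [0.3095, 0.1905, 0.2738, 0.2262]
t=2: π = [0.3248, 0.1803, 0.2653, 0.2296]
t=3: π = [0.3251, 0.1827, 0.2651, 0.2272]
t=4: π = [0.3258, 0.1817, 0.2650, 0.2275]
t=5: π = [0.3257, 0.1819, 0.2651, 0.2273]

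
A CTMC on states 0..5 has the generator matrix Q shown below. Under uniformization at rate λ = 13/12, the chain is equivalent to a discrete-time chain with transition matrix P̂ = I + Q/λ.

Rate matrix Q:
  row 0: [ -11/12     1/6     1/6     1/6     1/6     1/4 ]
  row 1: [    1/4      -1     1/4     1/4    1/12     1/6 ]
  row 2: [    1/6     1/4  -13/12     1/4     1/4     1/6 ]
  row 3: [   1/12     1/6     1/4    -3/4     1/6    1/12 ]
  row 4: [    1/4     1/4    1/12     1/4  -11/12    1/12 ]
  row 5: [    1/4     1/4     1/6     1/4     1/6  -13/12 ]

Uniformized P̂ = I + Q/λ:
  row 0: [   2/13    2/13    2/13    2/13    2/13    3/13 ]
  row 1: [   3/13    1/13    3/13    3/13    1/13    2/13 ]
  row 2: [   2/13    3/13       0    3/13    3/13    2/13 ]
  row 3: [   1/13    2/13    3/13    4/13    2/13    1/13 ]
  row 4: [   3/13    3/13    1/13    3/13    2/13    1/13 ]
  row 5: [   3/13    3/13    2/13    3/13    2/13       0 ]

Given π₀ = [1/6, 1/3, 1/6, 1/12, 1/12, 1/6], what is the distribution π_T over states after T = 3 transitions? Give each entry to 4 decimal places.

t=0: π = [0.1667, 0.3333, 0.1667, 0.0833, 0.0833, 0.1667]
t=1: π = [0.1923, 0.1603, 0.1538, 0.2244, 0.1410, 0.1282]
t=2: π = [0.1696, 0.1741, 0.1489, 0.2332, 0.1534, 0.1208]
t=3: π = [0.1704, 0.1730, 0.1505, 0.2357, 0.1519, 0.1186]

π = [0.1704, 0.1730, 0.1505, 0.2357, 0.1519, 0.1186]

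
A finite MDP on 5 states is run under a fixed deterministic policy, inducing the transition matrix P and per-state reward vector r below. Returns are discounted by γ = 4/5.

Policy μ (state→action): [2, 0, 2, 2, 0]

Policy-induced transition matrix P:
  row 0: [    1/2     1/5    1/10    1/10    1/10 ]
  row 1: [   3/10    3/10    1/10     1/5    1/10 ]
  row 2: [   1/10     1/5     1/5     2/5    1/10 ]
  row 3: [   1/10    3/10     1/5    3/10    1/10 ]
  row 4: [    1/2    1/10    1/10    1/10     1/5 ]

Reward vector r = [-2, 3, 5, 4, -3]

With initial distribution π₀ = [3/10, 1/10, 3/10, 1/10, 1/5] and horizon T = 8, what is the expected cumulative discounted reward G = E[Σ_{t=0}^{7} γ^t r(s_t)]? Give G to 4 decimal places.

G = 4.8226

t=0: π = [0.3000, 0.1000, 0.3000, 0.1000, 0.2000], E[r] = 1.0000, γ^t·E[r] = 1.000000, running G = 1.000000
t=1: π = [0.3200, 0.2000, 0.1400, 0.2200, 0.1200], E[r] = 1.1800, γ^t·E[r] = 0.944000, running G = 1.944000
t=2: π = [0.3160, 0.2300, 0.1360, 0.2060, 0.1120], E[r] = 1.2260, γ^t·E[r] = 0.784640, running G = 2.728640
t=3: π = [0.3172, 0.2324, 0.1342, 0.2050, 0.1112], E[r] = 1.2202, γ^t·E[r] = 0.624742, running G = 3.353382
t=4: π = [0.3178, 0.2326, 0.1339, 0.2045, 0.1111], E[r] = 1.2164, γ^t·E[r] = 0.498246, running G = 3.851628
t=5: π = [0.3181, 0.2326, 0.1338, 0.2043, 0.1111], E[r] = 1.2148, γ^t·E[r] = 0.398069, running G = 4.249697
t=6: π = [0.3182, 0.2326, 0.1338, 0.2043, 0.1111], E[r] = 1.2142, γ^t·E[r] = 0.318298, running G = 4.567995
t=7: π = [0.3182, 0.2326, 0.1338, 0.2043, 0.1111], E[r] = 1.2140, γ^t·E[r] = 0.254592, running G = 4.822587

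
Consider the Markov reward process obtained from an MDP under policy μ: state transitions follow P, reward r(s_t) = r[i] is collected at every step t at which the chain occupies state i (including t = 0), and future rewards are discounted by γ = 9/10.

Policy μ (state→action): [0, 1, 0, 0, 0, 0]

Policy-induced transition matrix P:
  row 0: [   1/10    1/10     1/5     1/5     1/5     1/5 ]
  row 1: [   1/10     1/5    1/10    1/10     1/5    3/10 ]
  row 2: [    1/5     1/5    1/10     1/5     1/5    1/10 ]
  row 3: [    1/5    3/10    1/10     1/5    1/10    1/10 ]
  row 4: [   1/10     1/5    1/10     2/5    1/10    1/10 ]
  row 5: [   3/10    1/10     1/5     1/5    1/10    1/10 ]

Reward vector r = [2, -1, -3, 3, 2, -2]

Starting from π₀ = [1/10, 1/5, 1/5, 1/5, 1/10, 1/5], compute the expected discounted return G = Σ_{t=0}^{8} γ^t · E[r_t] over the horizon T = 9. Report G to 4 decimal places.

t=0: π = [0.1000, 0.2000, 0.2000, 0.2000, 0.1000, 0.2000], E[r] = -0.2000, γ^t·E[r] = -0.200000, running G = -0.200000
t=1: π = [0.1800, 0.1900, 0.1300, 0.2000, 0.1500, 0.1500], E[r] = 0.3800, γ^t·E[r] = 0.342000, running G = 0.142000
t=2: π = [0.1630, 0.1870, 0.1330, 0.2110, 0.1500, 0.1560], E[r] = 0.3610, γ^t·E[r] = 0.292410, running G = 0.434410
t=3: π = [0.1656, 0.1892, 0.1319, 0.2113, 0.1483, 0.1537], E[r] = 0.3694, γ^t·E[r] = 0.269293, running G = 0.703703
t=4: π = [0.1651, 0.1892, 0.1319, 0.2107, 0.1487, 0.1544], E[r] = 0.3659, γ^t·E[r] = 0.240060, running G = 0.943763
t=5: π = [0.1651, 0.1891, 0.1319, 0.2108, 0.1486, 0.1543], E[r] = 0.3663, γ^t·E[r] = 0.216306, running G = 1.160069
t=6: π = [0.1651, 0.1891, 0.1319, 0.2108, 0.1486, 0.1543], E[r] = 0.3663, γ^t·E[r] = 0.194671, running G = 1.354740
t=7: π = [0.1651, 0.1891, 0.1319, 0.2108, 0.1486, 0.1543], E[r] = 0.3663, γ^t·E[r] = 0.175204, running G = 1.529943
t=8: π = [0.1651, 0.1891, 0.1319, 0.2108, 0.1486, 0.1543], E[r] = 0.3663, γ^t·E[r] = 0.157683, running G = 1.687626

G = 1.6876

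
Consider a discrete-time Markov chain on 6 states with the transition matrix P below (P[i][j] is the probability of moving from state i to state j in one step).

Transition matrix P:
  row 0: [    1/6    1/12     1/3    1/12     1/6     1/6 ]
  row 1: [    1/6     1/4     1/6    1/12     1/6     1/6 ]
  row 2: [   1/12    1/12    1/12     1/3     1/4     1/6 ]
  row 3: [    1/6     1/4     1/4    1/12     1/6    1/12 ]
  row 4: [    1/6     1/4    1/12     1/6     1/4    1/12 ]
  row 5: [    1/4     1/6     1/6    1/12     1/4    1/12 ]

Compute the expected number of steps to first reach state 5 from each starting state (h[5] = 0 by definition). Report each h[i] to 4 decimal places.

First-step conditioning: h[5] = 0; for i ≠ 5, h[i] = 1 + Σ_k P[i][k]·h[k].
  h[0] = 1 + 1/6·h[0] + 1/12·h[1] + 1/3·h[2] + 1/12·h[3] + 1/6·h[4]
  h[1] = 1 + 1/6·h[0] + 1/4·h[1] + 1/6·h[2] + 1/12·h[3] + 1/6·h[4]
  h[2] = 1 + 1/12·h[0] + 1/12·h[1] + 1/12·h[2] + 1/3·h[3] + 1/4·h[4]
  h[3] = 1 + 1/6·h[0] + 1/4·h[1] + 1/4·h[2] + 1/12·h[3] + 1/6·h[4]
  h[4] = 1 + 1/6·h[0] + 1/4·h[1] + 1/12·h[2] + 1/6·h[3] + 1/4·h[4]
Solving the 5×5 linear system over states ≠ 5 gives exactly h = [41368/5695, 41184/5695, 42288/5695, 44708/5695, 45148/5695, 0] (h[5] = 0 is the target).

h = [7.2639, 7.2316, 7.4255, 7.8504, 7.9277, 0.0000]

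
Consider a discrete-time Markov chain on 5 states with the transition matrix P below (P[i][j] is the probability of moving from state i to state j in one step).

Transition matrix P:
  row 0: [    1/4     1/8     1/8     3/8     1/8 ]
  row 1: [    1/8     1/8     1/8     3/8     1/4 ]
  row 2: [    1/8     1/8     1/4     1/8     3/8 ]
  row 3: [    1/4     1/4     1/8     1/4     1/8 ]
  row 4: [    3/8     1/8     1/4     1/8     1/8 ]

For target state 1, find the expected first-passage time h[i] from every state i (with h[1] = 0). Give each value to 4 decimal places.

h = [6.3529, 0.0000, 6.6144, 5.6471, 6.5621]

First-step conditioning: h[1] = 0; for i ≠ 1, h[i] = 1 + Σ_k P[i][k]·h[k].
  h[0] = 1 + 1/4·h[0] + 1/8·h[2] + 3/8·h[3] + 1/8·h[4]
  h[2] = 1 + 1/8·h[0] + 1/4·h[2] + 1/8·h[3] + 3/8·h[4]
  h[3] = 1 + 1/4·h[0] + 1/8·h[2] + 1/4·h[3] + 1/8·h[4]
  h[4] = 1 + 3/8·h[0] + 1/4·h[2] + 1/8·h[3] + 1/8·h[4]
Solving the 4×4 linear system over states ≠ 1 gives exactly h = [108/17, 0, 1012/153, 96/17, 1004/153] (h[1] = 0 is the target).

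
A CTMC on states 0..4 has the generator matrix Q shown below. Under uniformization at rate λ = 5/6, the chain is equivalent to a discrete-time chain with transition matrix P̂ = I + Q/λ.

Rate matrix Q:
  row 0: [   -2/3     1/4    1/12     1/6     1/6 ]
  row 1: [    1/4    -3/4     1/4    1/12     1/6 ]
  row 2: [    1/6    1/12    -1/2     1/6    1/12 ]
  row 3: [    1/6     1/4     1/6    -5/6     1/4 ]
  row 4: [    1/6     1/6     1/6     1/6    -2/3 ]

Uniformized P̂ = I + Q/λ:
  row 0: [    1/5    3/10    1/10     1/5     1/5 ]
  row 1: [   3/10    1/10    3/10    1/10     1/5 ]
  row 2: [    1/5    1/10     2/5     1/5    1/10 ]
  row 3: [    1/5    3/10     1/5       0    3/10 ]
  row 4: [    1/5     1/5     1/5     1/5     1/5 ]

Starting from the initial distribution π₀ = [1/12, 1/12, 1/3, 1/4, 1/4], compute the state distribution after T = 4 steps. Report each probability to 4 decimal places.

π = [0.2193, 0.1929, 0.2469, 0.1506, 0.1903]

t=0: π = [0.0833, 0.0833, 0.3333, 0.2500, 0.2500]
t=1: π = [0.2083, 0.1917, 0.2667, 0.1417, 0.1917]
t=2: π = [0.2192, 0.1892, 0.2517, 0.1525, 0.1875]
t=3: π = [0.2189, 0.1931, 0.2473, 0.1506, 0.1901]
t=4: π = [0.2193, 0.1929, 0.2469, 0.1506, 0.1903]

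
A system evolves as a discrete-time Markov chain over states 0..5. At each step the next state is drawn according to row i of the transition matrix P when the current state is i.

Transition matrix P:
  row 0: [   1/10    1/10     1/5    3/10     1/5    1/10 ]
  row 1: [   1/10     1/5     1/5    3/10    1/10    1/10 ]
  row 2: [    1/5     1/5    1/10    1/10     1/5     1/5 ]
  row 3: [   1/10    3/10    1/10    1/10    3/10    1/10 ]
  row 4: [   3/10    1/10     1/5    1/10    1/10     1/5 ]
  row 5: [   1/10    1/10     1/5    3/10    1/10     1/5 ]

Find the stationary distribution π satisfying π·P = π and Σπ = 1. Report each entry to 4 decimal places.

Balance equations π_j = Σ_i π_i·P[i][j]:
  π_0 = 1/10·π_0 + 1/10·π_1 + 1/5·π_2 + 1/10·π_3 + 3/10·π_4 + 1/10·π_5
  π_1 = 1/10·π_0 + 1/5·π_1 + 1/5·π_2 + 3/10·π_3 + 1/10·π_4 + 1/10·π_5
  π_2 = 1/5·π_0 + 1/5·π_1 + 1/10·π_2 + 1/10·π_3 + 1/5·π_4 + 1/5·π_5
  π_3 = 3/10·π_0 + 3/10·π_1 + 1/10·π_2 + 1/10·π_3 + 1/10·π_4 + 3/10·π_5
  π_4 = 1/5·π_0 + 1/10·π_1 + 1/5·π_2 + 3/10·π_3 + 1/10·π_4 + 1/10·π_5
  normalize: π_0 + π_1 + π_2 + π_3 + π_4 + π_5 = 1
Solving the linear system gives exactly π = [110/731, 1135/6579, 120/731, 142/731, 249/1462, 1951/13158].

π = [0.1505, 0.1725, 0.1642, 0.1943, 0.1703, 0.1483]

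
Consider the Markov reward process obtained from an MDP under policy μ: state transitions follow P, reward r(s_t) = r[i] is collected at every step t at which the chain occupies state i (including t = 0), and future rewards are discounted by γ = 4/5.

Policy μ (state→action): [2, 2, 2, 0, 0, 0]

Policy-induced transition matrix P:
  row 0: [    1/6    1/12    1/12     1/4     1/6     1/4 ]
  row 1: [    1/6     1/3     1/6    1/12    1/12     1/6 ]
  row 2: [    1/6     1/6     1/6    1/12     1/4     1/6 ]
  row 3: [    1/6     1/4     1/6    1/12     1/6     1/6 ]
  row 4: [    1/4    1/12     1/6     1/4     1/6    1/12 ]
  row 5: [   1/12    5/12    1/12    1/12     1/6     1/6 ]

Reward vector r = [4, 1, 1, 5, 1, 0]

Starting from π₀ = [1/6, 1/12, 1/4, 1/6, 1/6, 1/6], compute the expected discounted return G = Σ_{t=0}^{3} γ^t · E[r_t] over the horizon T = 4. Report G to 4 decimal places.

G = 5.6935

t=0: π = [0.1667, 0.0833, 0.2500, 0.1667, 0.1667, 0.1667], E[r] = 2.0000, γ^t·E[r] = 2.000000, running G = 2.000000
t=1: π = [0.1667, 0.2083, 0.1389, 0.1389, 0.1806, 0.1667], E[r] = 1.8889, γ^t·E[r] = 1.511111, running G = 3.511111
t=2: π = [0.1678, 0.2257, 0.1389, 0.1412, 0.1609, 0.1655], E[r] = 1.9028, γ^t·E[r] = 1.217778, running G = 4.728889
t=3: π = [0.1663, 0.2300, 0.1389, 0.1381, 0.1594, 0.1672], E[r] = 1.8841, γ^t·E[r] = 0.964642, running G = 5.693531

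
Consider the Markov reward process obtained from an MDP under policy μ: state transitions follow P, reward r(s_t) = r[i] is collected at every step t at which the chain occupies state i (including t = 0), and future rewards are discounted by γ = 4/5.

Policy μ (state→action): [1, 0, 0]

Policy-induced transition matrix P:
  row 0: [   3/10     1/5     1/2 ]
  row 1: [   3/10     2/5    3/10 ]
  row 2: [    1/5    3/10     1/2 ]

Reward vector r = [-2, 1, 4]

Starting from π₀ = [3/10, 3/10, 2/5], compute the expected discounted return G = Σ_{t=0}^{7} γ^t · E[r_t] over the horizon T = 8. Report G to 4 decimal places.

t=0: π = [0.3000, 0.3000, 0.4000], E[r] = 1.3000, γ^t·E[r] = 1.300000, running G = 1.300000
t=1: π = [0.2600, 0.3000, 0.4400], E[r] = 1.5400, γ^t·E[r] = 1.232000, running G = 2.532000
t=2: π = [0.2560, 0.3040, 0.4400], E[r] = 1.5520, γ^t·E[r] = 0.993280, running G = 3.525280
t=3: π = [0.2560, 0.3048, 0.4392], E[r] = 1.5496, γ^t·E[r] = 0.793395, running G = 4.318675
t=4: π = [0.2561, 0.3049, 0.4390], E[r] = 1.5489, γ^t·E[r] = 0.634421, running G = 4.953096
t=5: π = [0.2561, 0.3049, 0.4390], E[r] = 1.5488, γ^t·E[r] = 0.507506, running G = 5.460602
t=6: π = [0.2561, 0.3049, 0.4390], E[r] = 1.5488, γ^t·E[r] = 0.406003, running G = 5.866605
t=7: π = [0.2561, 0.3049, 0.4390], E[r] = 1.5488, γ^t·E[r] = 0.324803, running G = 6.191408

G = 6.1914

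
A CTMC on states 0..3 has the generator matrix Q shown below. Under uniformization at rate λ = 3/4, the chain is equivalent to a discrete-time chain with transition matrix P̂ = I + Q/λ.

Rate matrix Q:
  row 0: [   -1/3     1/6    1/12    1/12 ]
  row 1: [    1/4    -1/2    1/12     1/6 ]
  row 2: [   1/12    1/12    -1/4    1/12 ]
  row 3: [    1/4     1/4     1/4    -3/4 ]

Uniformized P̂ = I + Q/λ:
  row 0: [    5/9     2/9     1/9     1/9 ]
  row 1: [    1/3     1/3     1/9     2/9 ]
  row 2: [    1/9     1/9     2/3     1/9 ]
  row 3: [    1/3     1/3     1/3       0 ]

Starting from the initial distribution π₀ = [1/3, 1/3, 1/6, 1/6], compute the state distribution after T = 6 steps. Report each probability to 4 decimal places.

π = [0.3419, 0.2273, 0.3080, 0.1228]

t=0: π = [0.3333, 0.3333, 0.1667, 0.1667]
t=1: π = [0.3704, 0.2593, 0.2407, 0.1296]
t=2: π = [0.3621, 0.2387, 0.2737, 0.1255]
t=3: π = [0.3530, 0.2323, 0.2910, 0.1237]
t=4: π = [0.3471, 0.2294, 0.3003, 0.1232]
t=5: π = [0.3437, 0.2280, 0.3053, 0.1229]
t=6: π = [0.3419, 0.2273, 0.3080, 0.1228]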